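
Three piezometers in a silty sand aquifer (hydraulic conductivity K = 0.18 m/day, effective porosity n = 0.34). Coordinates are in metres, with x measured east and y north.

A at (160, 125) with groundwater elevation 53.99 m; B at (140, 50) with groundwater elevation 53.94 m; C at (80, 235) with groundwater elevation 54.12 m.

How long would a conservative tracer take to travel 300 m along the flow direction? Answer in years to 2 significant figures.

1600 years

Taking A as reference: B−A = (-20, -75, -0.05); C−A = (-80, 110, +0.13).
Determinant of the coordinate differences = (-20)·110 − (-80)·(-75) = -8200.
∂h/∂x = [(-0.05)·110 − (+0.13)·(-75)] / -8200 = -0.0005183
∂h/∂y = [(-20)·(+0.13) − (-80)·(-0.05)] / -8200 = +0.0008049
|∇h| = √(-0.0005183² + 0.0008049²) = 0.0009573
Seepage velocity v = K·i/n = 0.18 × 0.0009573 / 0.34 = 0.0005068 m/day.
t = 300 / 0.0005068 = 5.919e+05 days = 1.62e+03 years.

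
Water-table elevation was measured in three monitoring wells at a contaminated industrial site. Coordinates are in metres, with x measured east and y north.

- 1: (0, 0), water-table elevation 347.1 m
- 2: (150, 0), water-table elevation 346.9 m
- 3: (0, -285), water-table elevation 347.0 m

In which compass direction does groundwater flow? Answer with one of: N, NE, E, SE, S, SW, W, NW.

E

∂h/∂x = (346.9 − 347.1) / (150 − 0) = -0.001333
∂h/∂y = (347.0 − 347.1) / (-285 − 0) = +0.0003509
Flow = −∇h = (+0.001333 east, -0.0003509 north), which points east.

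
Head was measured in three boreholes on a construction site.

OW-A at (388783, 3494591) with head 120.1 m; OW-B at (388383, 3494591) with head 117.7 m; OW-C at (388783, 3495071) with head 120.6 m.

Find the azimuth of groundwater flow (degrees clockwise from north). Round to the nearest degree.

∂h/∂x = (117.7 − 120.1) / (388383 − 388783) = +0.006000
∂h/∂y = (120.6 − 120.1) / (3495071 − 3494591) = +0.001042
Flow direction (−∇h) has components (-0.006000 E, -0.001042 N).
Azimuth = atan2(E, N) = atan2(-0.006000, -0.001042) = 260.2° ≈ 260°.

260°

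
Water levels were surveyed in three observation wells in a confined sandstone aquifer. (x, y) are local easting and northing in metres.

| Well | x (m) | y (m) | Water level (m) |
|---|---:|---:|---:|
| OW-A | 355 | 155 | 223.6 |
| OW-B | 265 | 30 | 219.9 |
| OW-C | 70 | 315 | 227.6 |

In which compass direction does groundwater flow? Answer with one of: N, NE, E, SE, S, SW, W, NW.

Taking OW-A as reference: OW-B−OW-A = (-90, -125, -3.7); OW-C−OW-A = (-285, 160, +4.0).
Determinant of the coordinate differences = (-90)·160 − (-285)·(-125) = -50025.
∂h/∂x = [(-3.7)·160 − (+4.0)·(-125)] / -50025 = +0.001839
∂h/∂y = [(-90)·(+4.0) − (-285)·(-3.7)] / -50025 = +0.02828
Flow = −∇h = (-0.001839 east, -0.02828 north), which points south.

S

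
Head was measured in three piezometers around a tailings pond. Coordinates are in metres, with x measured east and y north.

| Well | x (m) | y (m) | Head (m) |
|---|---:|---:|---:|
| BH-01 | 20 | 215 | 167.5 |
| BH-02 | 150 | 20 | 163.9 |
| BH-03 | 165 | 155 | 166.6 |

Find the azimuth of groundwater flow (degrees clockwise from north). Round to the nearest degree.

186°

With h = a·x + b·y + c and BH-01 as origin, the differences give:
  130·a + (-195)·b = -3.6
  145·a + (-60)·b = -0.9
Eliminate b (×(-60) and ×(-195), subtract): 20475·a = 40.50 → a = ∂h/∂x = +0.001978
Back-substitute: b = ∂h/∂y = +0.01978.
Flow direction (−∇h) has components (-0.001978 E, -0.01978 N).
Azimuth = atan2(E, N) = atan2(-0.001978, -0.01978) = 185.7° ≈ 186°.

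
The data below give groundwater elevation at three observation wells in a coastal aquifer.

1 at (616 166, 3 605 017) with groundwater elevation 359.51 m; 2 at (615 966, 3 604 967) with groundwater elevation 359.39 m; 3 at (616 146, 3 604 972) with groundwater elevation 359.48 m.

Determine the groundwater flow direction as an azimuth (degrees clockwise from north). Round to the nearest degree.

Three-point gradient (reference 1): Δ to 2 = (-200, -50, -0.12), Δ to 3 = (-20, -45, -0.03).
∂h/∂x = +0.0004875, ∂h/∂y = +0.0004500 (det = 8000).
Flow direction (−∇h) has components (-0.0004875 E, -0.0004500 N).
Azimuth = atan2(E, N) = atan2(-0.0004875, -0.0004500) = 227.3° ≈ 227°.

227°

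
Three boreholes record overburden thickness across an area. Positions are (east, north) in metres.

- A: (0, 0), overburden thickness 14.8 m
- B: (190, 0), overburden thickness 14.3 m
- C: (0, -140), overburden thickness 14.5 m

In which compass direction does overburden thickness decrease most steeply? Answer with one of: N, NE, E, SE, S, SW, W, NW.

SE

∂d/∂x = (14.3 − 14.8) / (190 − 0) = -0.002632
∂d/∂y = (14.5 − 14.8) / (-140 − 0) = +0.002143
Steepest decrease is along −∇f = (+0.002632 E, -0.002143 N) → southeast.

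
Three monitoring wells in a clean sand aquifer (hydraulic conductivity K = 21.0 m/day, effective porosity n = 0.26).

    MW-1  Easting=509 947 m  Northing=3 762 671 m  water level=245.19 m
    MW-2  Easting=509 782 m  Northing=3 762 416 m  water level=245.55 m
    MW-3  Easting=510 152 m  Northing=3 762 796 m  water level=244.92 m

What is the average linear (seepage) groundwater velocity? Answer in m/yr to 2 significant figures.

Taking MW-1 as reference: MW-2−MW-1 = (-165, -255, +0.36); MW-3−MW-1 = (205, 125, -0.27).
Determinant of the coordinate differences = (-165)·125 − 205·(-255) = 31650.
∂h/∂x = [(+0.36)·125 − (-0.27)·(-255)] / 31650 = -0.0007536
∂h/∂y = [(-165)·(-0.27) − 205·(+0.36)] / 31650 = -0.0009242
|∇h| = √(-0.0007536² + -0.0009242²) = 0.001193
Seepage velocity v = K·i/n = 21.0 × 0.001193 / 0.26 = 0.09636 m/day = 35.2 m/yr.

35 m/yr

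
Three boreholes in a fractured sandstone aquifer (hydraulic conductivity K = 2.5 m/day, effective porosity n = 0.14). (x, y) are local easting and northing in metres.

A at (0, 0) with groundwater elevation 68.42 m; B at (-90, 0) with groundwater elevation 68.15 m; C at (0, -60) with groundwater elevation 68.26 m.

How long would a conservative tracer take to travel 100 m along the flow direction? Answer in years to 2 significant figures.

3.8 years

∂h/∂x = (68.15 − 68.42) / (-90 − 0) = +0.003000
∂h/∂y = (68.26 − 68.42) / (-60 − 0) = +0.002667
|∇h| = √(0.003000² + 0.002667²) = 0.004014
Seepage velocity v = K·i/n = 2.5 × 0.004014 / 0.14 = 0.07168 m/day.
t = 100 / 0.07168 = 1395 days = 3.82 years.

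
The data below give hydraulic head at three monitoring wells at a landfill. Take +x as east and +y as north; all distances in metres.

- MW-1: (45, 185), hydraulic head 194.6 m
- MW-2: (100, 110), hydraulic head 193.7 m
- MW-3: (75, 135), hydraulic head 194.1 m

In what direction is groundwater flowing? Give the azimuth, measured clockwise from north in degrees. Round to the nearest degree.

094°

Taking MW-1 as reference: MW-2−MW-1 = (55, -75, -0.9); MW-3−MW-1 = (30, -50, -0.5).
Determinant of the coordinate differences = 55·(-50) − 30·(-75) = -500.
∂h/∂x = [(-0.9)·(-50) − (-0.5)·(-75)] / -500 = -0.01500
∂h/∂y = [55·(-0.5) − 30·(-0.9)] / -500 = +0.0010000
Flow direction (−∇h) has components (+0.01500 E, -0.0010000 N).
Azimuth = atan2(E, N) = atan2(+0.01500, -0.0010000) = 93.8° ≈ 094°.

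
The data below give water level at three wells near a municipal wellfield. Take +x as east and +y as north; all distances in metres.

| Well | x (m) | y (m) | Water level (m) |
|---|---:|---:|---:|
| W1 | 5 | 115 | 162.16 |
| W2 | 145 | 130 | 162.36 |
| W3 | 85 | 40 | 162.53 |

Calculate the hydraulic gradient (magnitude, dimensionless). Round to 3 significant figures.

Differences from W1: to W2 (Δx, Δy, Δh) = (140, 15, +0.20); to W3 = (80, -75, +0.37).
Solve a·Δx + b·Δy = Δh: det = 140·(-75) − 80·15 = -11700.
∂h/∂x = [(+0.20)·(-75) − (+0.37)·15] / -11700 = +0.001756
∂h/∂y = [140·(+0.37) − 80·(+0.20)] / -11700 = -0.003060
|∇h| = √(0.001756² + -0.003060²) = 0.003528

0.00353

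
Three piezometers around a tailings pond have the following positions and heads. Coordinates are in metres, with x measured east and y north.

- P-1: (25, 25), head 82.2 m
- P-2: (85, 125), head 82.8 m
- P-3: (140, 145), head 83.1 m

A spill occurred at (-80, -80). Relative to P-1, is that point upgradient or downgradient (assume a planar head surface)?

downgradient

Differences from P-1: to P-2 (Δx, Δy, Δh) = (60, 100, +0.6); to P-3 = (115, 120, +0.9).
Determinant of the coordinate differences = 60·120 − 115·100 = -4300.
∂h/∂x = [(+0.6)·120 − (+0.9)·100] / -4300 = +0.004186
∂h/∂y = [60·(+0.9) − 115·(+0.6)] / -4300 = +0.003488
Head at (-80, -80) = 82.2 + (+0.004186)·(-105) + (+0.003488)·(-105) = 81.39 m.
That is lower than the 82.2 m at P-1, so the point is downgradient.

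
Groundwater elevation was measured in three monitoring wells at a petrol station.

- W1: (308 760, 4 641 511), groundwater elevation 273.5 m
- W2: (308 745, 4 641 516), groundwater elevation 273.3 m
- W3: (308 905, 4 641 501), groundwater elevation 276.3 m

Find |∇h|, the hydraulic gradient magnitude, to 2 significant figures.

0.031

With h = a·x + b·y + c and W1 as origin, the differences give:
  (-15)·a + 5·b = -0.2
  145·a + (-10)·b = +2.8
Eliminate b (×(-10) and ×5, subtract): -575·a = -12.00 → a = ∂h/∂x = +0.02087
Back-substitute: b = ∂h/∂y = +0.02261.
|∇h| = √(0.02087² + 0.02261²) = 0.03077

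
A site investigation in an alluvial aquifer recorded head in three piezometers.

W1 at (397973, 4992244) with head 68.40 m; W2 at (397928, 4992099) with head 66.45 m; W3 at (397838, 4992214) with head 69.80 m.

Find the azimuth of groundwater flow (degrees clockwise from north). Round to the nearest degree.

141°

With h = a·x + b·y + c and W1 as origin, the differences give:
  (-45)·a + (-145)·b = -1.95
  (-135)·a + (-30)·b = +1.40
Eliminate b (×(-30) and ×(-145), subtract): -18225·a = 261.500 → a = ∂h/∂x = -0.01435
Back-substitute: b = ∂h/∂y = +0.01790.
Flow direction (−∇h) has components (+0.01435 E, -0.01790 N).
Azimuth = atan2(E, N) = atan2(+0.01435, -0.01790) = 141.3° ≈ 141°.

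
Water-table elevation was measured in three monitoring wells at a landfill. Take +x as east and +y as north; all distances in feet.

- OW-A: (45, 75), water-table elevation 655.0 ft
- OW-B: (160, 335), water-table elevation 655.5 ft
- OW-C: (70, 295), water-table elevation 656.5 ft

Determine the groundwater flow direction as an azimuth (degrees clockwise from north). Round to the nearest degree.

120°

Taking OW-A as reference: OW-B−OW-A = (115, 260, +0.5); OW-C−OW-A = (25, 220, +1.5).
Solve a·Δx + b·Δy = Δh: det = 115·220 − 25·260 = 18800.
∂h/∂x = [(+0.5)·220 − (+1.5)·260] / 18800 = -0.01489
∂h/∂y = [115·(+1.5) − 25·(+0.5)] / 18800 = +0.008511
Flow direction (−∇h) has components (+0.01489 E, -0.008511 N).
Azimuth = atan2(E, N) = atan2(+0.01489, -0.008511) = 119.7° ≈ 120°.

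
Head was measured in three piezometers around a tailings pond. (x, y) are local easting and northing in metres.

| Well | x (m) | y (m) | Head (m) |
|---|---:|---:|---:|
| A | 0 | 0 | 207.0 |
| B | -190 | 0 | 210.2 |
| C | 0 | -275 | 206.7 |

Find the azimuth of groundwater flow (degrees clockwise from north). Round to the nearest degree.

094°

∂h/∂x = (210.2 − 207.0) / (-190 − 0) = -0.01684
∂h/∂y = (206.7 − 207.0) / (-275 − 0) = +0.001091
Flow direction (−∇h) has components (+0.01684 E, -0.001091 N).
Azimuth = atan2(E, N) = atan2(+0.01684, -0.001091) = 93.7° ≈ 094°.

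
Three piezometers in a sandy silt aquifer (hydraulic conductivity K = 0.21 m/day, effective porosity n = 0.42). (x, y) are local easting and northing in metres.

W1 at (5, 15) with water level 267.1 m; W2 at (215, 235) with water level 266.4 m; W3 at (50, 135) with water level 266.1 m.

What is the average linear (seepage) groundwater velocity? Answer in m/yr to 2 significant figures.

Taking W1 as reference: W2−W1 = (210, 220, -0.7); W3−W1 = (45, 120, -1.0).
Solve a·Δx + b·Δy = Δh: det = 210·120 − 45·220 = 15300.
∂h/∂x = [(-0.7)·120 − (-1.0)·220] / 15300 = +0.008889
∂h/∂y = [210·(-1.0) − 45·(-0.7)] / 15300 = -0.01167
|∇h| = √(0.008889² + -0.01167²) = 0.01467
Seepage velocity v = K·i/n = 0.21 × 0.01467 / 0.42 = 0.007335 m/day = 2.679 m/yr.

2.7 m/yr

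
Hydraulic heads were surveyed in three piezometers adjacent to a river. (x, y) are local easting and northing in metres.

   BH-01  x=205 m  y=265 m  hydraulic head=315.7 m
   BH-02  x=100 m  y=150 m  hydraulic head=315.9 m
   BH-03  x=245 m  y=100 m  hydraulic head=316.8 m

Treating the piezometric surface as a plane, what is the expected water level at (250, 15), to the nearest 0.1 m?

Three-point gradient (reference BH-01): Δ to BH-02 = (-105, -115, +0.2), Δ to BH-03 = (40, -165, +1.1).
∂h/∂x = +0.004265, ∂h/∂y = -0.005633 (det = 21925).
h(250, 15) = 315.7 + (+0.004265)·(45) + (-0.005633)·(-250) = 315.7 +0.192 +1.408 = 317.300 m.

317.3 m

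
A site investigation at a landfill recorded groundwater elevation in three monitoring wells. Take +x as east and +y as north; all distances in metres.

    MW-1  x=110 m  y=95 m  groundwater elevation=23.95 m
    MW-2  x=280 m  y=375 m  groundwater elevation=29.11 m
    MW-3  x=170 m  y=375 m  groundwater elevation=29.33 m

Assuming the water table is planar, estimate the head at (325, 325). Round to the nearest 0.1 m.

28.0 m

Three-point gradient (reference MW-1): Δ to MW-2 = (170, 280, +5.16), Δ to MW-3 = (60, 280, +5.38).
∂h/∂x = -0.002000, ∂h/∂y = +0.01964 (det = 30800).
h(325, 325) = 23.95 + (-0.002000)·(215) + (+0.01964)·(230) = 23.95 -0.430 +4.518 = 28.038 m.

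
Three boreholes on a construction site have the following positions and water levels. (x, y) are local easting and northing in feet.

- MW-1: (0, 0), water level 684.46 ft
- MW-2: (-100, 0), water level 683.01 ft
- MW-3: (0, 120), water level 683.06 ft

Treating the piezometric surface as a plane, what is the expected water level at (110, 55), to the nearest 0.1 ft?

∂h/∂x = (683.01 − 684.46) / (-100 − 0) = +0.01450
∂h/∂y = (683.06 − 684.46) / (120 − 0) = -0.01167
h(110, 55) = 684.46 + (+0.01450)·(110) + (-0.01167)·(55) = 684.46 +1.595 -0.642 = 685.413 ft.

685.4 ft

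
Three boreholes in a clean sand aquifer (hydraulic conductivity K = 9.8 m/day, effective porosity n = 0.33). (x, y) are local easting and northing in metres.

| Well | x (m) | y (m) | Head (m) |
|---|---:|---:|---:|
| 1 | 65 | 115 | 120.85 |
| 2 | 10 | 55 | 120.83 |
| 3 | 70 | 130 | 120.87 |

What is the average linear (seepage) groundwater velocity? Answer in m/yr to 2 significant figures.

Differences from 1: to 2 (Δx, Δy, Δh) = (-55, -60, -0.02); to 3 = (5, 15, +0.02).
Solve a·Δx + b·Δy = Δh: det = (-55)·15 − 5·(-60) = -525.
∂h/∂x = [(-0.02)·15 − (+0.02)·(-60)] / -525 = -0.001714
∂h/∂y = [(-55)·(+0.02) − 5·(-0.02)] / -525 = +0.001905
|∇h| = √(-0.001714² + 0.001905²) = 0.002563
Seepage velocity v = K·i/n = 9.8 × 0.002563 / 0.33 = 0.07611 m/day = 27.8 m/yr.

28 m/yr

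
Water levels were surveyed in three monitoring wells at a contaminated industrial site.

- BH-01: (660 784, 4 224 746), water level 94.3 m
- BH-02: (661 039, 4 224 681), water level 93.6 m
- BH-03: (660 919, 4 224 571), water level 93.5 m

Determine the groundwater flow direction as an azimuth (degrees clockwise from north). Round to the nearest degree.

With h = a·x + b·y + c and BH-01 as origin, the differences give:
  255·a + (-65)·b = -0.7
  135·a + (-175)·b = -0.8
Eliminate b (×(-175) and ×(-65), subtract): -35850·a = 70.50 → a = ∂h/∂x = -0.001967
Back-substitute: b = ∂h/∂y = +0.003054.
Flow direction (−∇h) has components (+0.001967 E, -0.003054 N).
Azimuth = atan2(E, N) = atan2(+0.001967, -0.003054) = 147.2° ≈ 147°.

147°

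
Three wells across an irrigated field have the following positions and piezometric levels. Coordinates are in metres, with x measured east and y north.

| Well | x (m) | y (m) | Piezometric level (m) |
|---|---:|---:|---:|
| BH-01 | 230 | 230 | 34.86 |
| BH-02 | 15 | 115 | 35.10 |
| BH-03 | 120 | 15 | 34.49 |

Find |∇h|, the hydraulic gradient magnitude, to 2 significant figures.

0.0042

Three-point gradient (reference BH-01): Δ to BH-02 = (-215, -115, +0.24), Δ to BH-03 = (-110, -215, -0.37).
∂h/∂x = -0.002804, ∂h/∂y = +0.003156 (det = 33575).
|∇h| = √(-0.002804² + 0.003156²) = 0.004222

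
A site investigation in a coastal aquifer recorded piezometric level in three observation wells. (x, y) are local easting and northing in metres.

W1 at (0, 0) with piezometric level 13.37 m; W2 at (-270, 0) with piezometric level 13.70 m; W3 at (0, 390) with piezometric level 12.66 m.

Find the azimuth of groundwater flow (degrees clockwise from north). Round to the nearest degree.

∂h/∂x = (13.70 − 13.37) / (-270 − 0) = -0.001222
∂h/∂y = (12.66 − 13.37) / (390 − 0) = -0.001821
Flow direction (−∇h) has components (+0.001222 E, +0.001821 N).
Azimuth = atan2(E, N) = atan2(+0.001222, +0.001821) = 33.9° ≈ 034°.

034°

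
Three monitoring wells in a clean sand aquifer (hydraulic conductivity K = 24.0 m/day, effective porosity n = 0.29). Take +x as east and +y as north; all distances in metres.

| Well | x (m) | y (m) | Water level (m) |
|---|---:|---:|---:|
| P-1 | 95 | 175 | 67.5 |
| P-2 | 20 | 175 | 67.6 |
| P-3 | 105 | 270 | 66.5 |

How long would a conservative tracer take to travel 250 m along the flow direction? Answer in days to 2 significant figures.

290 days

With h = a·x + b·y + c and P-1 as origin, the differences give:
  (-75)·a + 0·b = +0.1
  10·a + 95·b = -1.0
Eliminate b (×95 and ×0, subtract): -7125·a = 9.50 → a = ∂h/∂x = -0.001333
Back-substitute: b = ∂h/∂y = -0.01039.
|∇h| = √(-0.001333² + -0.01039²) = 0.01048
Seepage velocity v = K·i/n = 24.0 × 0.01048 / 0.29 = 0.8673 m/day.
t = 250 / 0.8673 = 288.3 days.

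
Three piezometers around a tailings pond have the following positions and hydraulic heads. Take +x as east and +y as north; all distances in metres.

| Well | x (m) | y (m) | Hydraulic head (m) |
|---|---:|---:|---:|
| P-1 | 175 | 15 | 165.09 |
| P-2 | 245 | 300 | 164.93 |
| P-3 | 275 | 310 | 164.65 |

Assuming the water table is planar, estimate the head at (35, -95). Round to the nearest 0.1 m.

166.3 m

With h = a·x + b·y + c and P-1 as origin, the differences give:
  70·a + 285·b = -0.16
  100·a + 295·b = -0.44
Eliminate b (×295 and ×285, subtract): -7850·a = 78.200 → a = ∂h/∂x = -0.009962
Back-substitute: b = ∂h/∂y = +0.001885.
h(35, -95) = 165.09 + (-0.009962)·(-140) + (+0.001885)·(-110) = 165.09 +1.395 -0.207 = 166.277 m.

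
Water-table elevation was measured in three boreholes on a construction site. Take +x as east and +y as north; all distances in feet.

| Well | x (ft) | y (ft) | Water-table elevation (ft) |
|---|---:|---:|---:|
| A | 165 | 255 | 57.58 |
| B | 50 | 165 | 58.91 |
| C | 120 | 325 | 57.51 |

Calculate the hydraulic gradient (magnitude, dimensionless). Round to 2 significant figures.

Three-point gradient (reference A): Δ to B = (-115, -90, +1.33), Δ to C = (-45, 70, -0.07).
∂h/∂x = -0.007174, ∂h/∂y = -0.005612 (det = -12100).
|∇h| = √(-0.007174² + -0.005612²) = 0.009108

0.0091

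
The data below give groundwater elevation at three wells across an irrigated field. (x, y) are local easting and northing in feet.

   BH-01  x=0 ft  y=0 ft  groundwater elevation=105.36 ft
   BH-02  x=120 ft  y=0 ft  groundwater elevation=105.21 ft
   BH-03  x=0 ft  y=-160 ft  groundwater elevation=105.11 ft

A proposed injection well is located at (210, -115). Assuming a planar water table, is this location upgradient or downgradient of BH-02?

downgradient

∂h/∂x = (105.21 − 105.36) / (120 − 0) = -0.001250
∂h/∂y = (105.11 − 105.36) / (-160 − 0) = +0.001563
Head at (210, -115) = 105.36 + (-0.001250)·(210) + (+0.001563)·(-115) = 104.92 ft.
That is lower than the 105.21 ft at BH-02, so the point is downgradient.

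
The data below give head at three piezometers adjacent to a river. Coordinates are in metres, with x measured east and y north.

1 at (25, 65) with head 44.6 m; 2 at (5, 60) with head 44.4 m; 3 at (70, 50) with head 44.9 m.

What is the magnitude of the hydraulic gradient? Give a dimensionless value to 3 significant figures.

Differences from 1: to 2 (Δx, Δy, Δh) = (-20, -5, -0.2); to 3 = (45, -15, +0.3).
Determinant of the coordinate differences = (-20)·(-15) − 45·(-5) = 525.
∂h/∂x = [(-0.2)·(-15) − (+0.3)·(-5)] / 525 = +0.008571
∂h/∂y = [(-20)·(+0.3) − 45·(-0.2)] / 525 = +0.005714
|∇h| = √(0.008571² + 0.005714²) = 0.0103

0.0103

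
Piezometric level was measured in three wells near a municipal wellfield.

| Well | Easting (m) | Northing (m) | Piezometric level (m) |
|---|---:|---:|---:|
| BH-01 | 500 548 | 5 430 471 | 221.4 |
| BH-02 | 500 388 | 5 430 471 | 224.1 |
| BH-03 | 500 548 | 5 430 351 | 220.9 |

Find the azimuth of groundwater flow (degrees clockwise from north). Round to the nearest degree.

104°

∂h/∂x = (224.1 − 221.4) / (500388 − 500548) = -0.01687
∂h/∂y = (220.9 − 221.4) / (5430351 − 5430471) = +0.004167
Flow direction (−∇h) has components (+0.01687 E, -0.004167 N).
Azimuth = atan2(E, N) = atan2(+0.01687, -0.004167) = 103.9° ≈ 104°.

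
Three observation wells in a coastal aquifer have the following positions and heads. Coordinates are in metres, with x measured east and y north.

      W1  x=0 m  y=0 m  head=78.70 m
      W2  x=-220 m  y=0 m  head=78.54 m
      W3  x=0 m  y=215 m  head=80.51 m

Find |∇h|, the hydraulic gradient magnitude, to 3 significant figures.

0.00845

∂h/∂x = (78.54 − 78.70) / (-220 − 0) = +0.0007273
∂h/∂y = (80.51 − 78.70) / (215 − 0) = +0.008419
|∇h| = √(0.0007273² + 0.008419²) = 0.00845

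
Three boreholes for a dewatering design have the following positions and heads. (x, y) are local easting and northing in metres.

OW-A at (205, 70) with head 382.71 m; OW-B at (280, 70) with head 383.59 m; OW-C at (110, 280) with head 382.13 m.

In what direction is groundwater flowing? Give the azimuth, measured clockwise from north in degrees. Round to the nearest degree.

Differences from OW-A: to OW-B (Δx, Δy, Δh) = (75, 0, +0.88); to OW-C = (-95, 210, -0.58).
Determinant of the coordinate differences = 75·210 − (-95)·0 = 15750.
∂h/∂x = [(+0.88)·210 − (-0.58)·0] / 15750 = +0.01173
∂h/∂y = [75·(-0.58) − (-95)·(+0.88)] / 15750 = +0.002546
Flow direction (−∇h) has components (-0.01173 E, -0.002546 N).
Azimuth = atan2(E, N) = atan2(-0.01173, -0.002546) = 257.8° ≈ 258°.

258°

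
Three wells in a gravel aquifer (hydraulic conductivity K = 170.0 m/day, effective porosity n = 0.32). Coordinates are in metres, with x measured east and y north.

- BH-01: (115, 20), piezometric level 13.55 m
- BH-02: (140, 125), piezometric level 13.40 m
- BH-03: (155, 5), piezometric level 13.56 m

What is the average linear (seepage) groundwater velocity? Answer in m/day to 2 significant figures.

Taking BH-01 as reference: BH-02−BH-01 = (25, 105, -0.15); BH-03−BH-01 = (40, -15, +0.01).
Solve a·Δx + b·Δy = Δh: det = 25·(-15) − 40·105 = -4575.
∂h/∂x = [(-0.15)·(-15) − (+0.01)·105] / -4575 = -0.0002623
∂h/∂y = [25·(+0.01) − 40·(-0.15)] / -4575 = -0.001366
|∇h| = √(-0.0002623² + -0.001366²) = 0.001391
Seepage velocity v = K·i/n = 170.0 × 0.001391 / 0.32 = 0.739 m/day.

0.74 m/day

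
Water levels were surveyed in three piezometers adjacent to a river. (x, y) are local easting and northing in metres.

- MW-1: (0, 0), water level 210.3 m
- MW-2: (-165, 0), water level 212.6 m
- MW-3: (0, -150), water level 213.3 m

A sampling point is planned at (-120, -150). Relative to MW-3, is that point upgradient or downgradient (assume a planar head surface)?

∂h/∂x = (212.6 − 210.3) / (-165 − 0) = -0.01394
∂h/∂y = (213.3 − 210.3) / (-150 − 0) = -0.02000
Head at (-120, -150) = 210.3 + (-0.01394)·(-120) + (-0.02000)·(-150) = 214.97 m.
That is higher than the 213.3 m at MW-3, so the point is upgradient.

upgradient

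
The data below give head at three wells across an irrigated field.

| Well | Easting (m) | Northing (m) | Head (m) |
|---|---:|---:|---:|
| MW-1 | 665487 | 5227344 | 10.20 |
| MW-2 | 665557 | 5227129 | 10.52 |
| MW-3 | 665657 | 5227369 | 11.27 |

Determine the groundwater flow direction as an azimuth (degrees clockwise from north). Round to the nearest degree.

265°

Taking MW-1 as reference: MW-2−MW-1 = (70, -215, +0.32); MW-3−MW-1 = (170, 25, +1.07).
Solve a·Δx + b·Δy = Δh: det = 70·25 − 170·(-215) = 38300.
∂h/∂x = [(+0.32)·25 − (+1.07)·(-215)] / 38300 = +0.006215
∂h/∂y = [70·(+1.07) − 170·(+0.32)] / 38300 = +0.0005352
Flow direction (−∇h) has components (-0.006215 E, -0.0005352 N).
Azimuth = atan2(E, N) = atan2(-0.006215, -0.0005352) = 265.1° ≈ 265°.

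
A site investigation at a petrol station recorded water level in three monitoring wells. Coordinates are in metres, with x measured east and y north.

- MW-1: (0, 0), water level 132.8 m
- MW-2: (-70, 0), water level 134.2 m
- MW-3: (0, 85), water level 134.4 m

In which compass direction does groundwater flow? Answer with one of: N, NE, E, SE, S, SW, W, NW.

SE

∂h/∂x = (134.2 − 132.8) / (-70 − 0) = -0.02000
∂h/∂y = (134.4 − 132.8) / (85 − 0) = +0.01882
Flow = −∇h = (+0.02000 east, -0.01882 north), which points southeast.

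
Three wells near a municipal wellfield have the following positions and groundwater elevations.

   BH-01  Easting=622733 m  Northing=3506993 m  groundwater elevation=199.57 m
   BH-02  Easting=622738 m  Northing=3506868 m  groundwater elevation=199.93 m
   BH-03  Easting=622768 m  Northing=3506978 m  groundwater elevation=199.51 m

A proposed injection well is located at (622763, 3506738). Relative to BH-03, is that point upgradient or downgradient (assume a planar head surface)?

upgradient

With h = a·x + b·y + c and BH-01 as origin, the differences give:
  5·a + (-125)·b = +0.36
  35·a + (-15)·b = -0.06
Eliminate b (×(-15) and ×(-125), subtract): 4300·a = -12.900 → a = ∂h/∂x = -0.003000
Back-substitute: b = ∂h/∂y = -0.003000.
Head at (622763, 3506738) = 199.57 + (-0.003000)·(30) + (-0.003000)·(-255) = 200.25 m.
That is higher than the 199.51 m at BH-03, so the point is upgradient.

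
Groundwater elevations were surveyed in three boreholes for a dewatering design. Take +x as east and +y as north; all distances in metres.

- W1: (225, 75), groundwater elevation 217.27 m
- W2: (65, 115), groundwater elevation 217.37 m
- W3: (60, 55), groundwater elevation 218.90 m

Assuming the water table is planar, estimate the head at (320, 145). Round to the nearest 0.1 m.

214.9 m

With h = a·x + b·y + c and W1 as origin, the differences give:
  (-160)·a + 40·b = +0.10
  (-165)·a + (-20)·b = +1.63
Eliminate b (×(-20) and ×40, subtract): 9800·a = -67.200 → a = ∂h/∂x = -0.006857
Back-substitute: b = ∂h/∂y = -0.02493.
h(320, 145) = 217.27 + (-0.006857)·(95) + (-0.02493)·(70) = 217.27 -0.651 -1.745 = 214.874 m.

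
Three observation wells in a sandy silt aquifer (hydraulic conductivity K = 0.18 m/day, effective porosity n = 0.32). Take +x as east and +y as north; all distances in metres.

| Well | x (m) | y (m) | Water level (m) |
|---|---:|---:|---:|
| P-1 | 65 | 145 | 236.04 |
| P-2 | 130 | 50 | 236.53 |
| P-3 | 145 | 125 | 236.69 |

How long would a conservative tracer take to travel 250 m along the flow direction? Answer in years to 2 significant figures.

150 years

Differences from P-1: to P-2 (Δx, Δy, Δh) = (65, -95, +0.49); to P-3 = (80, -20, +0.65).
Solve a·Δx + b·Δy = Δh: det = 65·(-20) − 80·(-95) = 6300.
∂h/∂x = [(+0.49)·(-20) − (+0.65)·(-95)] / 6300 = +0.008246
∂h/∂y = [65·(+0.65) − 80·(+0.49)] / 6300 = +0.0004841
|∇h| = √(0.008246² + 0.0004841²) = 0.00826
Seepage velocity v = K·i/n = 0.18 × 0.00826 / 0.32 = 0.004646 m/day.
t = 250 / 0.004646 = 5.381e+04 days = 147 years.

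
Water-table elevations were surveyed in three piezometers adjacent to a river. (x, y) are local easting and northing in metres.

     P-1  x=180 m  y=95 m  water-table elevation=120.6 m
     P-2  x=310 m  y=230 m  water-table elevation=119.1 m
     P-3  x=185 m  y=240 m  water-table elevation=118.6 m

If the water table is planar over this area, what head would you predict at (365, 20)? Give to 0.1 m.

With h = a·x + b·y + c and P-1 as origin, the differences give:
  130·a + 135·b = -1.5
  5·a + 145·b = -2.0
Eliminate b (×145 and ×135, subtract): 18175·a = 52.50 → a = ∂h/∂x = +0.002889
Back-substitute: b = ∂h/∂y = -0.01389.
h(365, 20) = 120.6 + (+0.002889)·(185) + (-0.01389)·(-75) = 120.6 +0.534 +1.042 = 122.176 m.

122.2 m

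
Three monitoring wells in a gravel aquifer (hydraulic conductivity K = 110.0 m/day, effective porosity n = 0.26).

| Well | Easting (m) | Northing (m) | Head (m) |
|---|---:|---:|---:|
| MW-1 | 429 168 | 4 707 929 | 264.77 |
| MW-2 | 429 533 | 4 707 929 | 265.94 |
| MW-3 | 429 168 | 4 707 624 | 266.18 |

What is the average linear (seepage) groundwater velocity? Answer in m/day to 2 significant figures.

2.4 m/day

∂h/∂x = (265.94 − 264.77) / (429533 − 429168) = +0.003205
∂h/∂y = (266.18 − 264.77) / (4707624 − 4707929) = -0.004623
|∇h| = √(0.003205² + -0.004623²) = 0.005625
Seepage velocity v = K·i/n = 110.0 × 0.005625 / 0.26 = 2.38 m/day.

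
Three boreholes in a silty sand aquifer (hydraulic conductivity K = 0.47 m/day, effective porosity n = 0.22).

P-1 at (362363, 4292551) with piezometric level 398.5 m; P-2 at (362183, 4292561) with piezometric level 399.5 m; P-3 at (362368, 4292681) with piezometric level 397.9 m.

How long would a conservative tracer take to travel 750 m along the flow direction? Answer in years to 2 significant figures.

130 years

Taking P-1 as reference: P-2−P-1 = (-180, 10, +1.0); P-3−P-1 = (5, 130, -0.6).
Determinant of the coordinate differences = (-180)·130 − 5·10 = -23450.
∂h/∂x = [(+1.0)·130 − (-0.6)·10] / -23450 = -0.005800
∂h/∂y = [(-180)·(-0.6) − 5·(+1.0)] / -23450 = -0.004392
|∇h| = √(-0.005800² + -0.004392²) = 0.007275
Seepage velocity v = K·i/n = 0.47 × 0.007275 / 0.22 = 0.01554 m/day.
t = 750 / 0.01554 = 4.826e+04 days = 132 years.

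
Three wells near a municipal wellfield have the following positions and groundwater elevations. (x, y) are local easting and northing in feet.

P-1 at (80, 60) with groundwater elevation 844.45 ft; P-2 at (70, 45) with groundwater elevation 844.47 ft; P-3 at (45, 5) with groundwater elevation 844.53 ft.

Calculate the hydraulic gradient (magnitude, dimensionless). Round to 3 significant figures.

0.00566

Taking P-1 as reference: P-2−P-1 = (-10, -15, +0.02); P-3−P-1 = (-35, -55, +0.08).
Determinant of the coordinate differences = (-10)·(-55) − (-35)·(-15) = 25.
∂h/∂x = [(+0.02)·(-55) − (+0.08)·(-15)] / 25 = +0.004000
∂h/∂y = [(-10)·(+0.08) − (-35)·(+0.02)] / 25 = -0.004000
|∇h| = √(0.004000² + -0.004000²) = 0.005657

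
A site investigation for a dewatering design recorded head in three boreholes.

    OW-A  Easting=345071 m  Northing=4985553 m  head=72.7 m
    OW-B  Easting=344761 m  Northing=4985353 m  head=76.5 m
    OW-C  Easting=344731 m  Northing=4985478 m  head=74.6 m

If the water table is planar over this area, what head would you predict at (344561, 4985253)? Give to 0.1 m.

78.5 m

With h = a·x + b·y + c and OW-A as origin, the differences give:
  (-310)·a + (-200)·b = +3.8
  (-340)·a + (-75)·b = +1.9
Eliminate b (×(-75) and ×(-200), subtract): -44750·a = 95.00 → a = ∂h/∂x = -0.002123
Back-substitute: b = ∂h/∂y = -0.01571.
h(344561, 4985253) = 72.7 + (-0.002123)·(-510) + (-0.01571)·(-300) = 72.7 +1.083 +4.713 = 78.496 m.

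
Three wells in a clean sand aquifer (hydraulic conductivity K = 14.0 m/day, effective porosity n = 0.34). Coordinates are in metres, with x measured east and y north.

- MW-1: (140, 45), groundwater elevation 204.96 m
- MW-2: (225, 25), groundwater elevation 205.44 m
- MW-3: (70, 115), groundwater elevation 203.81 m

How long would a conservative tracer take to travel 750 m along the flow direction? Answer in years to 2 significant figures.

With h = a·x + b·y + c and MW-1 as origin, the differences give:
  85·a + (-20)·b = +0.48
  (-70)·a + 70·b = -1.15
Eliminate b (×70 and ×(-20), subtract): 4550·a = 10.600 → a = ∂h/∂x = +0.002330
Back-substitute: b = ∂h/∂y = -0.01410.
|∇h| = √(0.002330² + -0.01410²) = 0.01429
Seepage velocity v = K·i/n = 14.0 × 0.01429 / 0.34 = 0.5884 m/day.
t = 750 / 0.5884 = 1275 days = 3.49 years.

3.5 years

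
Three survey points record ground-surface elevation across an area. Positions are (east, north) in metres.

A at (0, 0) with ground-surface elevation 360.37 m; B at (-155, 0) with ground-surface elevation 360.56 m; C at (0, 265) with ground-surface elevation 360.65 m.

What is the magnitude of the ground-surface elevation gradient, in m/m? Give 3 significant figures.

0.00162 m/m

∂z/∂x = (360.56 − 360.37) / (-155 − 0) = -0.001226
∂z/∂y = (360.65 − 360.37) / (265 − 0) = +0.001057
|∇f| = √(-0.001226² + 0.001057²) = 0.001619 m/m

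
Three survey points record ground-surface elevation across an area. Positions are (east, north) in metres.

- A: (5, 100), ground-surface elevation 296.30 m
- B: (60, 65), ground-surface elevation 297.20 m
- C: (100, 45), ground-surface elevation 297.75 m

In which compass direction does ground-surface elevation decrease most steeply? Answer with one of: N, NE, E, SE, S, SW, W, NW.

N

Differences from A: to B (Δx, Δy, Δh) = (55, -35, +0.90); to C = (95, -55, +1.45).
Determinant of the coordinate differences = 55·(-55) − 95·(-35) = 300.
∂z/∂x = [(+0.90)·(-55) − (+1.45)·(-35)] / 300 = +0.004167
∂z/∂y = [55·(+1.45) − 95·(+0.90)] / 300 = -0.01917
Steepest decrease is along −∇f = (-0.004167 E, +0.01917 N) → north.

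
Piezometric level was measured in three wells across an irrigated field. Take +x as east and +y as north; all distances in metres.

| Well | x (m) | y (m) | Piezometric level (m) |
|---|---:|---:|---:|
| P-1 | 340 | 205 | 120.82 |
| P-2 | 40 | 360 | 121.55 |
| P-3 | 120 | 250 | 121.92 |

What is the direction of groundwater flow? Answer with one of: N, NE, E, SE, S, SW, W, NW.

NE

Taking P-1 as reference: P-2−P-1 = (-300, 155, +0.73); P-3−P-1 = (-220, 45, +1.10).
Solve a·Δx + b·Δy = Δh: det = (-300)·45 − (-220)·155 = 20600.
∂h/∂x = [(+0.73)·45 − (+1.10)·155] / 20600 = -0.006682
∂h/∂y = [(-300)·(+1.10) − (-220)·(+0.73)] / 20600 = -0.008223
Flow = −∇h = (+0.006682 east, +0.008223 north), which points northeast.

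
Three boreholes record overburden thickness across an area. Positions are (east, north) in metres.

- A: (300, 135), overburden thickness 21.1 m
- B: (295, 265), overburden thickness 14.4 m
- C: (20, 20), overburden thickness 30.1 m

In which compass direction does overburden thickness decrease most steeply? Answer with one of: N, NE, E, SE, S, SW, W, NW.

N

Differences from A: to B (Δx, Δy, Δh) = (-5, 130, -6.7); to C = (-280, -115, +9.0).
Solve a·Δx + b·Δy = Δd: det = (-5)·(-115) − (-280)·130 = 36975.
∂d/∂x = [(-6.7)·(-115) − (+9.0)·130] / 36975 = -0.01080
∂d/∂y = [(-5)·(+9.0) − (-280)·(-6.7)] / 36975 = -0.05195
Steepest decrease is along −∇f = (+0.01080 E, +0.05195 N) → north.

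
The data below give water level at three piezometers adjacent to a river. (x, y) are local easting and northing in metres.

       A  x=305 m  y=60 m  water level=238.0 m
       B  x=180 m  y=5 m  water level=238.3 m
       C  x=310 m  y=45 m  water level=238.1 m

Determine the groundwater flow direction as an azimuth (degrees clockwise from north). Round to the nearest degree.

Differences from A: to B (Δx, Δy, Δh) = (-125, -55, +0.3); to C = (5, -15, +0.1).
Determinant of the coordinate differences = (-125)·(-15) − 5·(-55) = 2150.
∂h/∂x = [(+0.3)·(-15) − (+0.1)·(-55)] / 2150 = +0.0004651
∂h/∂y = [(-125)·(+0.1) − 5·(+0.3)] / 2150 = -0.006512
Flow direction (−∇h) has components (-0.0004651 E, +0.006512 N).
Azimuth = atan2(E, N) = atan2(-0.0004651, +0.006512) = 355.9° ≈ 356°.

356°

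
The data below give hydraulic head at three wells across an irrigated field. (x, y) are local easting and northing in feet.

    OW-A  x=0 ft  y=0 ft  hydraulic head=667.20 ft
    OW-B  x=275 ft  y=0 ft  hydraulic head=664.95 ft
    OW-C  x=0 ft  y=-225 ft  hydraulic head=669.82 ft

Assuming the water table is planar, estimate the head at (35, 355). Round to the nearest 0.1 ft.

662.8 ft

∂h/∂x = (664.95 − 667.20) / (275 − 0) = -0.008182
∂h/∂y = (669.82 − 667.20) / (-225 − 0) = -0.01164
h(35, 355) = 667.20 + (-0.008182)·(35) + (-0.01164)·(355) = 667.20 -0.286 -4.134 = 662.780 ft.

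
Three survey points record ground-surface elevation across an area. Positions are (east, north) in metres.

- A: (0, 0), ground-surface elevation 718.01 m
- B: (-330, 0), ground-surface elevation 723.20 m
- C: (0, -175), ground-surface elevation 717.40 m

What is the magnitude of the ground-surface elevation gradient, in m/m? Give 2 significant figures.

∂z/∂x = (723.20 − 718.01) / (-330 − 0) = -0.01573
∂z/∂y = (717.40 − 718.01) / (-175 − 0) = +0.003486
|∇f| = √(-0.01573² + 0.003486²) = 0.01611 m/m

0.016 m/m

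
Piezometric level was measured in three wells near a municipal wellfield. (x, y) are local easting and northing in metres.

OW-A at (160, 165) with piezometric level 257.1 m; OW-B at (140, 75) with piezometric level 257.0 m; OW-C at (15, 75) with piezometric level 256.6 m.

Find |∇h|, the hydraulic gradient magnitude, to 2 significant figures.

0.0032

Taking OW-A as reference: OW-B−OW-A = (-20, -90, -0.1); OW-C−OW-A = (-145, -90, -0.5).
Solve a·Δx + b·Δy = Δh: det = (-20)·(-90) − (-145)·(-90) = -11250.
∂h/∂x = [(-0.1)·(-90) − (-0.5)·(-90)] / -11250 = +0.003200
∂h/∂y = [(-20)·(-0.5) − (-145)·(-0.1)] / -11250 = +0.0004000
|∇h| = √(0.003200² + 0.0004000²) = 0.003225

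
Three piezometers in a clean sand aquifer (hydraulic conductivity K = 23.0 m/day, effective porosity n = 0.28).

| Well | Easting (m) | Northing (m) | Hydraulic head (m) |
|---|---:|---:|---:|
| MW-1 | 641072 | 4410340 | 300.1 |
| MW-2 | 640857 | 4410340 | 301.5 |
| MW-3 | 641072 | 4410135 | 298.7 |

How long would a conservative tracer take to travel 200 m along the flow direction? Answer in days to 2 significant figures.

∂h/∂x = (301.5 − 300.1) / (640857 − 641072) = -0.006512
∂h/∂y = (298.7 − 300.1) / (4410135 − 4410340) = +0.006829
|∇h| = √(-0.006512² + 0.006829²) = 0.009436
Seepage velocity v = K·i/n = 23.0 × 0.009436 / 0.28 = 0.7751 m/day.
t = 200 / 0.7751 = 258 days.

260 days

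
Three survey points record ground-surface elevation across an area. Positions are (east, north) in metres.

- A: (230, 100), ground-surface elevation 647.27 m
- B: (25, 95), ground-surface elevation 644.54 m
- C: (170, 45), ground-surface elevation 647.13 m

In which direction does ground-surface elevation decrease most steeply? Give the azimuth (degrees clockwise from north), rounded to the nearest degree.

Three-point gradient (reference A): Δ to B = (-205, -5, -2.73), Δ to C = (-60, -55, -0.14).
∂z/∂x = +0.01362, ∂z/∂y = -0.01231 (det = 10975).
Steepest decrease is along −∇f: components (-0.01362 E, +0.01231 N).
Azimuth = atan2(-0.01362, +0.01231) = 312.1° ≈ 312°.

312°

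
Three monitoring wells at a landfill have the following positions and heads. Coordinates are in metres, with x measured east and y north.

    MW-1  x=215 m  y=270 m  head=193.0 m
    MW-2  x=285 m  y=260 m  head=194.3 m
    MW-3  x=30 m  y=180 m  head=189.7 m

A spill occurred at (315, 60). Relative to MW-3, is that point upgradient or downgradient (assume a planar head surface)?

Taking MW-1 as reference: MW-2−MW-1 = (70, -10, +1.3); MW-3−MW-1 = (-185, -90, -3.3).
Solve a·Δx + b·Δy = Δh: det = 70·(-90) − (-185)·(-10) = -8150.
∂h/∂x = [(+1.3)·(-90) − (-3.3)·(-10)] / -8150 = +0.01840
∂h/∂y = [70·(-3.3) − (-185)·(+1.3)] / -8150 = -0.001166
Head at (315, 60) = 193.0 + (+0.01840)·(100) + (-0.001166)·(-210) = 195.09 m.
That is higher than the 189.7 m at MW-3, so the point is upgradient.

upgradient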